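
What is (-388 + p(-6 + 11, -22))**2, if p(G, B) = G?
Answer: 146689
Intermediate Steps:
(-388 + p(-6 + 11, -22))**2 = (-388 + (-6 + 11))**2 = (-388 + 5)**2 = (-383)**2 = 146689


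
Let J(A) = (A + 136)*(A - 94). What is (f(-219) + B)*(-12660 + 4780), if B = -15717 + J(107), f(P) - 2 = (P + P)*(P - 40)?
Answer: -794981680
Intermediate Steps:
f(P) = 2 + 2*P*(-40 + P) (f(P) = 2 + (P + P)*(P - 40) = 2 + (2*P)*(-40 + P) = 2 + 2*P*(-40 + P))
J(A) = (-94 + A)*(136 + A) (J(A) = (136 + A)*(-94 + A) = (-94 + A)*(136 + A))
B = -12558 (B = -15717 + (-12784 + 107**2 + 42*107) = -15717 + (-12784 + 11449 + 4494) = -15717 + 3159 = -12558)
(f(-219) + B)*(-12660 + 4780) = ((2 - 80*(-219) + 2*(-219)**2) - 12558)*(-12660 + 4780) = ((2 + 17520 + 2*47961) - 12558)*(-7880) = ((2 + 17520 + 95922) - 12558)*(-7880) = (113444 - 12558)*(-7880) = 100886*(-7880) = -794981680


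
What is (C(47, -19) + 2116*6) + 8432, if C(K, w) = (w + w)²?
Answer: 22572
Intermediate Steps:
C(K, w) = 4*w² (C(K, w) = (2*w)² = 4*w²)
(C(47, -19) + 2116*6) + 8432 = (4*(-19)² + 2116*6) + 8432 = (4*361 + 12696) + 8432 = (1444 + 12696) + 8432 = 14140 + 8432 = 22572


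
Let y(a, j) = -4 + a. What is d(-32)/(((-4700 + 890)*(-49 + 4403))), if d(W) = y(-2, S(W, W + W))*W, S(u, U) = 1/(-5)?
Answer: -16/1382395 ≈ -1.1574e-5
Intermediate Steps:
S(u, U) = -⅕
d(W) = -6*W (d(W) = (-4 - 2)*W = -6*W)
d(-32)/(((-4700 + 890)*(-49 + 4403))) = (-6*(-32))/(((-4700 + 890)*(-49 + 4403))) = 192/((-3810*4354)) = 192/(-16588740) = 192*(-1/16588740) = -16/1382395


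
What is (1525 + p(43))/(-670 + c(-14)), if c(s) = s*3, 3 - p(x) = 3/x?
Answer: -65701/30616 ≈ -2.1460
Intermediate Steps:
p(x) = 3 - 3/x
c(s) = 3*s
(1525 + p(43))/(-670 + c(-14)) = (1525 + (3 - 3/43))/(-670 + 3*(-14)) = (1525 + (3 - 3*1/43))/(-670 - 42) = (1525 + (3 - 3/43))/(-712) = (1525 + 126/43)*(-1/712) = (65701/43)*(-1/712) = -65701/30616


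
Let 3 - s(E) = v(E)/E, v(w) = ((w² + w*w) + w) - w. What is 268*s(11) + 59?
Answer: -5033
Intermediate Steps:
v(w) = 2*w² (v(w) = ((w² + w²) + w) - w = (2*w² + w) - w = (w + 2*w²) - w = 2*w²)
s(E) = 3 - 2*E (s(E) = 3 - 2*E²/E = 3 - 2*E)
268*s(11) + 59 = 268*(3 - 2*11) + 59 = 268*(3 - 22) + 59 = 268*(-19) + 59 = -5092 + 59 = -5033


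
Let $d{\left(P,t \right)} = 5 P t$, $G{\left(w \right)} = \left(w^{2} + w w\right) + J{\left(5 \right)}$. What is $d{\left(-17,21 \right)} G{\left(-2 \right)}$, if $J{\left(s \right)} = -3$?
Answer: $-8925$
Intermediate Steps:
$G{\left(w \right)} = -3 + 2 w^{2}$ ($G{\left(w \right)} = \left(w^{2} + w w\right) - 3 = \left(w^{2} + w^{2}\right) - 3 = 2 w^{2} - 3 = -3 + 2 w^{2}$)
$d{\left(P,t \right)} = 5 P t$
$d{\left(-17,21 \right)} G{\left(-2 \right)} = 5 \left(-17\right) 21 \left(-3 + 2 \left(-2\right)^{2}\right) = - 1785 \left(-3 + 2 \cdot 4\right) = - 1785 \left(-3 + 8\right) = \left(-1785\right) 5 = -8925$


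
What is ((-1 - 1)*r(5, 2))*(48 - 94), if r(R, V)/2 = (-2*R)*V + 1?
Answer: -3496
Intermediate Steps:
r(R, V) = 2 - 4*R*V (r(R, V) = 2*((-2*R)*V + 1) = 2*(-2*R*V + 1) = 2*(1 - 2*R*V) = 2 - 4*R*V)
((-1 - 1)*r(5, 2))*(48 - 94) = ((-1 - 1)*(2 - 4*5*2))*(48 - 94) = -2*(2 - 40)*(-46) = -2*(-38)*(-46) = 76*(-46) = -3496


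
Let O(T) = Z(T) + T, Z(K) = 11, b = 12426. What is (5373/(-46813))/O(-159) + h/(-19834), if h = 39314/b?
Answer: 262958714299/426883978928004 ≈ 0.00061600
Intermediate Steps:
h = 19657/6213 (h = 39314/12426 = 39314*(1/12426) = 19657/6213 ≈ 3.1638)
O(T) = 11 + T
(5373/(-46813))/O(-159) + h/(-19834) = (5373/(-46813))/(11 - 159) + (19657/6213)/(-19834) = (5373*(-1/46813))/(-148) + (19657/6213)*(-1/19834) = -5373/46813*(-1/148) - 19657/123228642 = 5373/6928324 - 19657/123228642 = 262958714299/426883978928004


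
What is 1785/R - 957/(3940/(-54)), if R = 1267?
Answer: 5179209/356570 ≈ 14.525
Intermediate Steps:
1785/R - 957/(3940/(-54)) = 1785/1267 - 957/(3940/(-54)) = 1785*(1/1267) - 957/(3940*(-1/54)) = 255/181 - 957/(-1970/27) = 255/181 - 957*(-27/1970) = 255/181 + 25839/1970 = 5179209/356570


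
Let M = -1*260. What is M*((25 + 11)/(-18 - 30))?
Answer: 195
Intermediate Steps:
M = -260
M*((25 + 11)/(-18 - 30)) = -260*(25 + 11)/(-18 - 30) = -9360/(-48) = -9360*(-1)/48 = -260*(-¾) = 195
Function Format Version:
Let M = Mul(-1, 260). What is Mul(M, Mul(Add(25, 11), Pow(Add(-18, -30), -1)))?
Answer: 195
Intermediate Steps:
M = -260
Mul(M, Mul(Add(25, 11), Pow(Add(-18, -30), -1))) = Mul(-260, Mul(Add(25, 11), Pow(Add(-18, -30), -1))) = Mul(-260, Mul(36, Pow(-48, -1))) = Mul(-260, Mul(36, Rational(-1, 48))) = Mul(-260, Rational(-3, 4)) = 195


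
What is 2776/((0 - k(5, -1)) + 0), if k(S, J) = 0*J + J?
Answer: 2776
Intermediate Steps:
k(S, J) = J (k(S, J) = 0 + J = J)
2776/((0 - k(5, -1)) + 0) = 2776/((0 - 1*(-1)) + 0) = 2776/((0 + 1) + 0) = 2776/(1 + 0) = 2776/1 = 1*2776 = 2776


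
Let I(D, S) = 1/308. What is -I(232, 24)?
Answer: -1/308 ≈ -0.0032468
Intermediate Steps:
I(D, S) = 1/308
-I(232, 24) = -1*1/308 = -1/308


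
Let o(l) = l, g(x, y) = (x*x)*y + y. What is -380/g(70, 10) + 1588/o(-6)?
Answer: -3891508/14703 ≈ -264.67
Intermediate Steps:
g(x, y) = y + y*x**2 (g(x, y) = x**2*y + y = y*x**2 + y = y + y*x**2)
-380/g(70, 10) + 1588/o(-6) = -380*1/(10*(1 + 70**2)) + 1588/(-6) = -380*1/(10*(1 + 4900)) + 1588*(-1/6) = -380/(10*4901) - 794/3 = -380/49010 - 794/3 = -380*1/49010 - 794/3 = -38/4901 - 794/3 = -3891508/14703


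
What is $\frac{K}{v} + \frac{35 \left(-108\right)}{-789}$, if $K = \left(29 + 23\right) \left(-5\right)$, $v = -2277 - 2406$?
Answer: $\frac{5968960}{1231629} \approx 4.8464$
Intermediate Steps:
$v = -4683$ ($v = -2277 - 2406 = -4683$)
$K = -260$ ($K = 52 \left(-5\right) = -260$)
$\frac{K}{v} + \frac{35 \left(-108\right)}{-789} = - \frac{260}{-4683} + \frac{35 \left(-108\right)}{-789} = \left(-260\right) \left(- \frac{1}{4683}\right) - - \frac{1260}{263} = \frac{260}{4683} + \frac{1260}{263} = \frac{5968960}{1231629}$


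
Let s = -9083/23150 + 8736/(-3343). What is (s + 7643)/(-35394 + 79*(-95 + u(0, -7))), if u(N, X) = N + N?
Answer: -591262606481/3319972914550 ≈ -0.17809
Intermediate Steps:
u(N, X) = 2*N
s = -232602869/77390450 (s = -9083*1/23150 + 8736*(-1/3343) = -9083/23150 - 8736/3343 = -232602869/77390450 ≈ -3.0056)
(s + 7643)/(-35394 + 79*(-95 + u(0, -7))) = (-232602869/77390450 + 7643)/(-35394 + 79*(-95 + 2*0)) = 591262606481/(77390450*(-35394 + 79*(-95 + 0))) = 591262606481/(77390450*(-35394 + 79*(-95))) = 591262606481/(77390450*(-35394 - 7505)) = (591262606481/77390450)/(-42899) = (591262606481/77390450)*(-1/42899) = -591262606481/3319972914550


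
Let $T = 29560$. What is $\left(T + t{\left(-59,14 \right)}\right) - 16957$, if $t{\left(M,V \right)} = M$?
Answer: $12544$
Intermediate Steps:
$\left(T + t{\left(-59,14 \right)}\right) - 16957 = \left(29560 - 59\right) - 16957 = 29501 - 16957 = 12544$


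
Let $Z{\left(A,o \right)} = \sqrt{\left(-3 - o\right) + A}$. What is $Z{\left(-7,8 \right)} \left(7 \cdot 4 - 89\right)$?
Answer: $- 183 i \sqrt{2} \approx - 258.8 i$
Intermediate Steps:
$Z{\left(A,o \right)} = \sqrt{-3 + A - o}$
$Z{\left(-7,8 \right)} \left(7 \cdot 4 - 89\right) = \sqrt{-3 - 7 - 8} \left(7 \cdot 4 - 89\right) = \sqrt{-3 - 7 - 8} \left(28 - 89\right) = \sqrt{-18} \left(-61\right) = 3 i \sqrt{2} \left(-61\right) = - 183 i \sqrt{2}$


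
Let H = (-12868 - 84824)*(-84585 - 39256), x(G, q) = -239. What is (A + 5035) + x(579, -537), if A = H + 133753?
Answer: 12098413521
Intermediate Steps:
H = 12098274972 (H = -97692*(-123841) = 12098274972)
A = 12098408725 (A = 12098274972 + 133753 = 12098408725)
(A + 5035) + x(579, -537) = (12098408725 + 5035) - 239 = 12098413760 - 239 = 12098413521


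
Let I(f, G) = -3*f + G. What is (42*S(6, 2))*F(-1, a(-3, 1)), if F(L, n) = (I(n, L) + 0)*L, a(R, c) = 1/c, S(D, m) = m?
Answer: 336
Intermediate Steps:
I(f, G) = G - 3*f
F(L, n) = L*(L - 3*n) (F(L, n) = ((L - 3*n) + 0)*L = (L - 3*n)*L = L*(L - 3*n))
(42*S(6, 2))*F(-1, a(-3, 1)) = (42*2)*(-(-1 - 3/1)) = 84*(-(-1 - 3*1)) = 84*(-(-1 - 3)) = 84*(-1*(-4)) = 84*4 = 336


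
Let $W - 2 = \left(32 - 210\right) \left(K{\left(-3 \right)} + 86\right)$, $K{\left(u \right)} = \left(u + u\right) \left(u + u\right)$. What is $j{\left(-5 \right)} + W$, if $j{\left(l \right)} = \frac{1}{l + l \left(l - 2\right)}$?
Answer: $- \frac{651419}{30} \approx -21714.0$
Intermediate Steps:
$K{\left(u \right)} = 4 u^{2}$ ($K{\left(u \right)} = 2 u 2 u = 4 u^{2}$)
$j{\left(l \right)} = \frac{1}{l + l \left(-2 + l\right)}$
$W = -21714$ ($W = 2 + \left(32 - 210\right) \left(4 \left(-3\right)^{2} + 86\right) = 2 - 178 \left(4 \cdot 9 + 86\right) = 2 - 178 \left(36 + 86\right) = 2 - 21716 = -21714$)
$j{\left(-5 \right)} + W = \frac{1}{\left(-5\right) \left(-1 - 5\right)} - 21714 = - \frac{1}{5 \left(-6\right)} - 21714 = \left(- \frac{1}{5}\right) \left(- \frac{1}{6}\right) - 21714 = \frac{1}{30} - 21714 = - \frac{651419}{30}$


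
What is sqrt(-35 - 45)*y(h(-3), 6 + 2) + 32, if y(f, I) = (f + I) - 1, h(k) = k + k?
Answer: 32 + 4*I*sqrt(5) ≈ 32.0 + 8.9443*I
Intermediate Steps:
h(k) = 2*k
y(f, I) = -1 + I + f (y(f, I) = (I + f) - 1 = -1 + I + f)
sqrt(-35 - 45)*y(h(-3), 6 + 2) + 32 = sqrt(-35 - 45)*(-1 + (6 + 2) + 2*(-3)) + 32 = sqrt(-80)*(-1 + 8 - 6) + 32 = (4*I*sqrt(5))*1 + 32 = 4*I*sqrt(5) + 32 = 32 + 4*I*sqrt(5)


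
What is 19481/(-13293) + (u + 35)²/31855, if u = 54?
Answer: -73610486/60492645 ≈ -1.2169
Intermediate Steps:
19481/(-13293) + (u + 35)²/31855 = 19481/(-13293) + (54 + 35)²/31855 = 19481*(-1/13293) + 89²*(1/31855) = -2783/1899 + 7921*(1/31855) = -2783/1899 + 7921/31855 = -73610486/60492645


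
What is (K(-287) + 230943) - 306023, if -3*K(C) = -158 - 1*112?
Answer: -74990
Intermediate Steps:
K(C) = 90 (K(C) = -(-158 - 1*112)/3 = -(-158 - 112)/3 = -⅓*(-270) = 90)
(K(-287) + 230943) - 306023 = (90 + 230943) - 306023 = 231033 - 306023 = -74990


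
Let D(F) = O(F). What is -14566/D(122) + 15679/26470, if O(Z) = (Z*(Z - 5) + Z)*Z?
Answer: 6787913457/11622394660 ≈ 0.58404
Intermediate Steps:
O(Z) = Z*(Z + Z*(-5 + Z)) (O(Z) = (Z*(-5 + Z) + Z)*Z = (Z + Z*(-5 + Z))*Z = Z*(Z + Z*(-5 + Z)))
D(F) = F²*(-4 + F)
-14566/D(122) + 15679/26470 = -14566*1/(14884*(-4 + 122)) + 15679/26470 = -14566/(14884*118) + 15679*(1/26470) = -14566/1756312 + 15679/26470 = -14566*1/1756312 + 15679/26470 = -7283/878156 + 15679/26470 = 6787913457/11622394660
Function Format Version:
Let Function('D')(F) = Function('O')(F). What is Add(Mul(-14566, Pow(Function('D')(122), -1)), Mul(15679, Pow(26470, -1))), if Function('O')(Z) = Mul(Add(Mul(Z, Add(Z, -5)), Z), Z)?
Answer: Rational(6787913457, 11622394660) ≈ 0.58404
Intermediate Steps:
Function('O')(Z) = Mul(Z, Add(Z, Mul(Z, Add(-5, Z)))) (Function('O')(Z) = Mul(Add(Mul(Z, Add(-5, Z)), Z), Z) = Mul(Add(Z, Mul(Z, Add(-5, Z))), Z) = Mul(Z, Add(Z, Mul(Z, Add(-5, Z)))))
Function('D')(F) = Mul(Pow(F, 2), Add(-4, F))
Add(Mul(-14566, Pow(Function('D')(122), -1)), Mul(15679, Pow(26470, -1))) = Add(Mul(-14566, Pow(Mul(Pow(122, 2), Add(-4, 122)), -1)), Mul(15679, Pow(26470, -1))) = Add(Mul(-14566, Pow(Mul(14884, 118), -1)), Mul(15679, Rational(1, 26470))) = Add(Mul(-14566, Pow(1756312, -1)), Rational(15679, 26470)) = Add(Mul(-14566, Rational(1, 1756312)), Rational(15679, 26470)) = Add(Rational(-7283, 878156), Rational(15679, 26470)) = Rational(6787913457, 11622394660)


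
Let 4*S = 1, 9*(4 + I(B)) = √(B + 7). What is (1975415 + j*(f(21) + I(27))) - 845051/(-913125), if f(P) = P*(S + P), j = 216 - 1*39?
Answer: 7501117975829/3652500 + 59*√34/3 ≈ 2.0538e+6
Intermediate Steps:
I(B) = -4 + √(7 + B)/9 (I(B) = -4 + √(B + 7)/9 = -4 + √(7 + B)/9)
S = ¼ (S = (¼)*1 = ¼ ≈ 0.25000)
j = 177 (j = 216 - 39 = 177)
f(P) = P*(¼ + P)
(1975415 + j*(f(21) + I(27))) - 845051/(-913125) = (1975415 + 177*(21*(¼ + 21) + (-4 + √(7 + 27)/9))) - 845051/(-913125) = (1975415 + 177*(21*(85/4) + (-4 + √34/9))) - 845051*(-1/913125) = (1975415 + 177*(1785/4 + (-4 + √34/9))) + 845051/913125 = (1975415 + 177*(1769/4 + √34/9)) + 845051/913125 = (1975415 + (313113/4 + 59*√34/3)) + 845051/913125 = (8214773/4 + 59*√34/3) + 845051/913125 = 7501117975829/3652500 + 59*√34/3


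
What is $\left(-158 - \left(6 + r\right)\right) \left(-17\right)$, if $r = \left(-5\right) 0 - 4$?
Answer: $2720$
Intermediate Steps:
$r = -4$ ($r = 0 - 4 = -4$)
$\left(-158 - \left(6 + r\right)\right) \left(-17\right) = \left(-158 + \left(2 \left(-3\right) - -4\right)\right) \left(-17\right) = \left(-158 + \left(-6 + 4\right)\right) \left(-17\right) = \left(-158 - 2\right) \left(-17\right) = \left(-160\right) \left(-17\right) = 2720$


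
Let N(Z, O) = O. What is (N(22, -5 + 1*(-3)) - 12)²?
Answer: 400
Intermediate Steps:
(N(22, -5 + 1*(-3)) - 12)² = ((-5 + 1*(-3)) - 12)² = ((-5 - 3) - 12)² = (-8 - 12)² = (-20)² = 400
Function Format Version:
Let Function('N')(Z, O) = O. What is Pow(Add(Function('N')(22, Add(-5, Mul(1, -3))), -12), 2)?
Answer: 400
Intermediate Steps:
Pow(Add(Function('N')(22, Add(-5, Mul(1, -3))), -12), 2) = Pow(Add(Add(-5, Mul(1, -3)), -12), 2) = Pow(Add(Add(-5, -3), -12), 2) = Pow(Add(-8, -12), 2) = Pow(-20, 2) = 400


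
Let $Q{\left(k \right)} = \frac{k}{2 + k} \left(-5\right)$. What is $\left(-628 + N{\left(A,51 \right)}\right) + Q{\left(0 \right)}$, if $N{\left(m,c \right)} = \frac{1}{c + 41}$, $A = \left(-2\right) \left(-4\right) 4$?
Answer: $- \frac{57775}{92} \approx -627.99$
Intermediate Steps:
$A = 32$ ($A = 8 \cdot 4 = 32$)
$N{\left(m,c \right)} = \frac{1}{41 + c}$
$Q{\left(k \right)} = - \frac{5 k}{2 + k}$
$\left(-628 + N{\left(A,51 \right)}\right) + Q{\left(0 \right)} = \left(-628 + \frac{1}{41 + 51}\right) - \frac{0}{2 + 0} = \left(-628 + \frac{1}{92}\right) - \frac{0}{2} = \left(-628 + \frac{1}{92}\right) - 0 \cdot \frac{1}{2} = - \frac{57775}{92} + 0 = - \frac{57775}{92}$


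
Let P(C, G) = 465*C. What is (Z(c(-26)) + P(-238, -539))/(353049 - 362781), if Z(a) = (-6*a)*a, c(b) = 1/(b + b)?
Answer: 49875281/4385888 ≈ 11.372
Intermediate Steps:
c(b) = 1/(2*b)
Z(a) = -6*a²
(Z(c(-26)) + P(-238, -539))/(353049 - 362781) = (-6*((½)/(-26))² + 465*(-238))/(353049 - 362781) = (-6*((½)*(-1/26))² - 110670)/(-9732) = (-6*(-1/52)² - 110670)*(-1/9732) = (-6*1/2704 - 110670)*(-1/9732) = (-3/1352 - 110670)*(-1/9732) = -149625843/1352*(-1/9732) = 49875281/4385888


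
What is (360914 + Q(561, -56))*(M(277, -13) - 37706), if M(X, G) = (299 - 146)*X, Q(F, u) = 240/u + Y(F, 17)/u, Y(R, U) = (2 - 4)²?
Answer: 23621536125/14 ≈ 1.6873e+9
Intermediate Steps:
Y(R, U) = 4 (Y(R, U) = (-2)² = 4)
Q(F, u) = 244/u (Q(F, u) = 240/u + 4/u = 244/u)
M(X, G) = 153*X
(360914 + Q(561, -56))*(M(277, -13) - 37706) = (360914 + 244/(-56))*(153*277 - 37706) = (360914 + 244*(-1/56))*(42381 - 37706) = (360914 - 61/14)*4675 = (5052735/14)*4675 = 23621536125/14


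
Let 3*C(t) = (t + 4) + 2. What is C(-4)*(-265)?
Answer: -530/3 ≈ -176.67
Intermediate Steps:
C(t) = 2 + t/3 (C(t) = ((t + 4) + 2)/3 = ((4 + t) + 2)/3 = (6 + t)/3 = 2 + t/3)
C(-4)*(-265) = (2 + (1/3)*(-4))*(-265) = (2 - 4/3)*(-265) = (2/3)*(-265) = -530/3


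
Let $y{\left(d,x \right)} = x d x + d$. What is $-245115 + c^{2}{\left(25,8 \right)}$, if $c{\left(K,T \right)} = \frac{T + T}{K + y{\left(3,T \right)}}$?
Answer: $- \frac{741472859}{3025} \approx -2.4512 \cdot 10^{5}$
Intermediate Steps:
$y{\left(d,x \right)} = d + d x^{2}$ ($y{\left(d,x \right)} = d x x + d = d x^{2} + d = d + d x^{2}$)
$c{\left(K,T \right)} = \frac{2 T}{3 + K + 3 T^{2}}$ ($c{\left(K,T \right)} = \frac{T + T}{K + 3 \left(1 + T^{2}\right)} = \frac{2 T}{K + \left(3 + 3 T^{2}\right)} = \frac{2 T}{3 + K + 3 T^{2}}$)
$-245115 + c^{2}{\left(25,8 \right)} = -245115 + \left(2 \cdot 8 \frac{1}{3 + 25 + 3 \cdot 8^{2}}\right)^{2} = -245115 + \left(2 \cdot 8 \frac{1}{3 + 25 + 3 \cdot 64}\right)^{2} = -245115 + \left(2 \cdot 8 \frac{1}{3 + 25 + 192}\right)^{2} = -245115 + \left(2 \cdot 8 \cdot \frac{1}{220}\right)^{2} = -245115 + \left(\frac{4}{55}\right)^{2} = -245115 + \frac{16}{3025} = - \frac{741472859}{3025}$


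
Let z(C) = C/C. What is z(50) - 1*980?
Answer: -979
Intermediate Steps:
z(C) = 1
z(50) - 1*980 = 1 - 1*980 = 1 - 980 = -979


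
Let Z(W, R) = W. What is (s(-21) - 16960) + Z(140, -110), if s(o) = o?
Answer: -16841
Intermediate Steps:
(s(-21) - 16960) + Z(140, -110) = (-21 - 16960) + 140 = -16981 + 140 = -16841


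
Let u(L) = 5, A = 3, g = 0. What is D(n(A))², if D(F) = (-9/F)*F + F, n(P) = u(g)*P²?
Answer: 1296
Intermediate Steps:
n(P) = 5*P²
D(F) = -9 + F
D(n(A))² = (-9 + 5*3²)² = (-9 + 5*9)² = (-9 + 45)² = 36² = 1296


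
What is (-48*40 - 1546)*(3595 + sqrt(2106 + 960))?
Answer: -12460270 - 3466*sqrt(3066) ≈ -1.2652e+7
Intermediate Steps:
(-48*40 - 1546)*(3595 + sqrt(2106 + 960)) = (-1920 - 1546)*(3595 + sqrt(3066)) = -3466*(3595 + sqrt(3066)) = -12460270 - 3466*sqrt(3066)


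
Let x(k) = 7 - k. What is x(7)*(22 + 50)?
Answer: 0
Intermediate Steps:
x(7)*(22 + 50) = (7 - 1*7)*(22 + 50) = (7 - 7)*72 = 0*72 = 0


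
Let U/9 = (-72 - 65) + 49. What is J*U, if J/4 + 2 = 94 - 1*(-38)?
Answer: -411840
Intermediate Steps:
J = 520 (J = -8 + 4*(94 - 1*(-38)) = -8 + 4*(94 + 38) = -8 + 4*132 = -8 + 528 = 520)
U = -792 (U = 9*((-72 - 65) + 49) = 9*(-137 + 49) = 9*(-88) = -792)
J*U = 520*(-792) = -411840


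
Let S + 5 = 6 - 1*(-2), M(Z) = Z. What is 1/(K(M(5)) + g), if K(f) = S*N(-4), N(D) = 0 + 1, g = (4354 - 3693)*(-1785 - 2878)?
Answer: -1/3082240 ≈ -3.2444e-7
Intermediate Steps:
S = 3 (S = -5 + (6 - 1*(-2)) = -5 + (6 + 2) = -5 + 8 = 3)
g = -3082243 (g = 661*(-4663) = -3082243)
N(D) = 1
K(f) = 3 (K(f) = 3*1 = 3)
1/(K(M(5)) + g) = 1/(3 - 3082243) = 1/(-3082240) = -1/3082240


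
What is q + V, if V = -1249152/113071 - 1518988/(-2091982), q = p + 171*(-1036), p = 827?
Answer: -20855871677250327/118271248361 ≈ -1.7634e+5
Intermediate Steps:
q = -176329 (q = 827 + 171*(-1036) = 827 - 177156 = -176329)
V = -1220725003558/118271248361 (V = -1249152*1/113071 - 1518988*(-1/2091982) = -1249152/113071 + 759494/1045991 = -1220725003558/118271248361 ≈ -10.321)
q + V = -176329 - 1220725003558/118271248361 = -20855871677250327/118271248361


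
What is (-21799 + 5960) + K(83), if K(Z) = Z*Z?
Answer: -8950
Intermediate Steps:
K(Z) = Z**2
(-21799 + 5960) + K(83) = (-21799 + 5960) + 83**2 = -15839 + 6889 = -8950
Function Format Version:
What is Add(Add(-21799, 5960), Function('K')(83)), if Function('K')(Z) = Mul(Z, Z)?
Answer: -8950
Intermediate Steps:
Function('K')(Z) = Pow(Z, 2)
Add(Add(-21799, 5960), Function('K')(83)) = Add(Add(-21799, 5960), Pow(83, 2)) = Add(-15839, 6889) = -8950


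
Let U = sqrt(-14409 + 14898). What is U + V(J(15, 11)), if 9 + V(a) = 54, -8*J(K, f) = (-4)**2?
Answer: 45 + sqrt(489) ≈ 67.113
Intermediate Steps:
U = sqrt(489) ≈ 22.113
J(K, f) = -2 (J(K, f) = -1/8*(-4)**2 = -1/8*16 = -2)
V(a) = 45 (V(a) = -9 + 54 = 45)
U + V(J(15, 11)) = sqrt(489) + 45 = 45 + sqrt(489)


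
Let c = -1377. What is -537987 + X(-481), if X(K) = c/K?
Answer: -258770370/481 ≈ -5.3798e+5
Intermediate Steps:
X(K) = -1377/K
-537987 + X(-481) = -537987 - 1377/(-481) = -537987 - 1377*(-1/481) = -537987 + 1377/481 = -258770370/481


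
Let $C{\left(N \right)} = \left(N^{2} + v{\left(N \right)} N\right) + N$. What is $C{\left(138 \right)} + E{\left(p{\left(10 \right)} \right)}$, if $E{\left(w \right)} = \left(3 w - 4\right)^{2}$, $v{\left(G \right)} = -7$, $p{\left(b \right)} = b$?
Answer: $18892$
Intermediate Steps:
$C{\left(N \right)} = N^{2} - 6 N$ ($C{\left(N \right)} = \left(N^{2} - 7 N\right) + N = N^{2} - 6 N$)
$E{\left(w \right)} = \left(-4 + 3 w\right)^{2}$
$C{\left(138 \right)} + E{\left(p{\left(10 \right)} \right)} = 138 \left(-6 + 138\right) + \left(-4 + 3 \cdot 10\right)^{2} = 138 \cdot 132 + \left(-4 + 30\right)^{2} = 18216 + 26^{2} = 18216 + 676 = 18892$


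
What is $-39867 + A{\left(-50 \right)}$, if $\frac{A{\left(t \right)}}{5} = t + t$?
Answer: $-40367$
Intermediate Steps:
$A{\left(t \right)} = 10 t$ ($A{\left(t \right)} = 5 \left(t + t\right) = 5 \cdot 2 t = 10 t$)
$-39867 + A{\left(-50 \right)} = -39867 + 10 \left(-50\right) = -39867 - 500 = -40367$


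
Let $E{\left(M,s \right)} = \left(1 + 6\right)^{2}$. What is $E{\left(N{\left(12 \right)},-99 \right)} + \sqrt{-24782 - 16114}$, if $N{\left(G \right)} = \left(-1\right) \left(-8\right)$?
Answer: $49 + 24 i \sqrt{71} \approx 49.0 + 202.23 i$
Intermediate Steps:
$N{\left(G \right)} = 8$
$E{\left(M,s \right)} = 49$ ($E{\left(M,s \right)} = 7^{2} = 49$)
$E{\left(N{\left(12 \right)},-99 \right)} + \sqrt{-24782 - 16114} = 49 + \sqrt{-24782 - 16114} = 49 + \sqrt{-40896} = 49 + 24 i \sqrt{71}$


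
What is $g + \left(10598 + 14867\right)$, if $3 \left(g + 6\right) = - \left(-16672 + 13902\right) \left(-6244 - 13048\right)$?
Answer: $- \frac{53362463}{3} \approx -1.7787 \cdot 10^{7}$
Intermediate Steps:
$g = - \frac{53438858}{3}$ ($g = -6 + \frac{\left(-1\right) \left(-16672 + 13902\right) \left(-6244 - 13048\right)}{3} = -6 + \frac{\left(-1\right) \left(\left(-2770\right) \left(-19292\right)\right)}{3} = -6 + \frac{\left(-1\right) 53438840}{3} = -6 + \frac{1}{3} \left(-53438840\right) = -6 - \frac{53438840}{3} = - \frac{53438858}{3} \approx -1.7813 \cdot 10^{7}$)
$g + \left(10598 + 14867\right) = - \frac{53438858}{3} + \left(10598 + 14867\right) = - \frac{53438858}{3} + 25465 = - \frac{53362463}{3}$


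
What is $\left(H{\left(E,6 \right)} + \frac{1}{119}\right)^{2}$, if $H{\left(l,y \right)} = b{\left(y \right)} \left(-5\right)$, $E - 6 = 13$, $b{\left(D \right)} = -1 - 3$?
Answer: $\frac{5669161}{14161} \approx 400.34$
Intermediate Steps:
$b{\left(D \right)} = -4$
$E = 19$ ($E = 6 + 13 = 19$)
$H{\left(l,y \right)} = 20$ ($H{\left(l,y \right)} = \left(-4\right) \left(-5\right) = 20$)
$\left(H{\left(E,6 \right)} + \frac{1}{119}\right)^{2} = \left(20 + \frac{1}{119}\right)^{2} = \left(\frac{2381}{119}\right)^{2} = \frac{5669161}{14161}$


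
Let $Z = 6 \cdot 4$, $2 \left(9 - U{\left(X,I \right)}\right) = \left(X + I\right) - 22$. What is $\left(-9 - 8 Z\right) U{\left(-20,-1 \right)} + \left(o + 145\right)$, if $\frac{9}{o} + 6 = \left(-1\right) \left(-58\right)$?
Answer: $- \frac{311237}{52} \approx -5985.3$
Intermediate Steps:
$o = \frac{9}{52}$ ($o = \frac{9}{-6 - -58} = \frac{9}{-6 + 58} = \frac{9}{52} \approx 0.17308$)
$U{\left(X,I \right)} = 20 - \frac{I}{2} - \frac{X}{2}$ ($U{\left(X,I \right)} = 9 - \frac{\left(X + I\right) - 22}{2} = 9 - \frac{\left(I + X\right) - 22}{2} = 9 - \frac{-22 + I + X}{2} = 9 - \left(-11 + \frac{I}{2} + \frac{X}{2}\right) = 20 - \frac{I}{2} - \frac{X}{2}$)
$Z = 24$
$\left(-9 - 8 Z\right) U{\left(-20,-1 \right)} + \left(o + 145\right) = \left(-9 - 192\right) \left(20 - - \frac{1}{2} - -10\right) + \left(\frac{9}{52} + 145\right) = \left(-9 - 192\right) \left(20 + \frac{1}{2} + 10\right) + \frac{7549}{52} = \left(-201\right) \frac{61}{2} + \frac{7549}{52} = - \frac{12261}{2} + \frac{7549}{52} = - \frac{311237}{52}$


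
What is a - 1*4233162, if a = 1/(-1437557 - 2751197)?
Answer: -17731674260149/4188754 ≈ -4.2332e+6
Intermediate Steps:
a = -1/4188754 (a = 1/(-4188754) = -1/4188754 ≈ -2.3873e-7)
a - 1*4233162 = -1/4188754 - 1*4233162 = -1/4188754 - 4233162 = -17731674260149/4188754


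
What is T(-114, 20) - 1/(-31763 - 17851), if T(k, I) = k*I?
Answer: -113119919/49614 ≈ -2280.0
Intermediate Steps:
T(k, I) = I*k
T(-114, 20) - 1/(-31763 - 17851) = 20*(-114) - 1/(-31763 - 17851) = -2280 - 1/(-49614) = -2280 - 1*(-1/49614) = -2280 + 1/49614 = -113119919/49614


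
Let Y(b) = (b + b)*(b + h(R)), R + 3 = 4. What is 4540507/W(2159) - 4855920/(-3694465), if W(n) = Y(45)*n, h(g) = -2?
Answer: 11469511649471/6173694849690 ≈ 1.8578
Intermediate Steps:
R = 1 (R = -3 + 4 = 1)
Y(b) = 2*b*(-2 + b) (Y(b) = (b + b)*(b - 2) = (2*b)*(-2 + b) = 2*b*(-2 + b))
W(n) = 3870*n (W(n) = (2*45*(-2 + 45))*n = (2*45*43)*n = 3870*n)
4540507/W(2159) - 4855920/(-3694465) = 4540507/((3870*2159)) - 4855920/(-3694465) = 4540507/8355330 - 4855920*(-1/3694465) = 4540507*(1/8355330) + 971184/738893 = 4540507/8355330 + 971184/738893 = 11469511649471/6173694849690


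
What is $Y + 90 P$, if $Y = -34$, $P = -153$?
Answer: $-13804$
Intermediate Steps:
$Y + 90 P = -34 + 90 \left(-153\right) = -34 - 13770 = -13804$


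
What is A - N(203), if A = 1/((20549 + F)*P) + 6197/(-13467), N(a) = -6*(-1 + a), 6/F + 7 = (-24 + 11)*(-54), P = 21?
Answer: 543702117887648/448769491303 ≈ 1211.5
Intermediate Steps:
F = 6/695 (F = 6/(-7 + (-24 + 11)*(-54)) = 6/(-7 - 13*(-54)) = 6/(-7 + 702) = 6/695 ≈ 0.0086331)
N(a) = 6 - 6*a
A = -206505571588/448769491303 (A = 1/((20549 + 6/695)*21) + 6197/(-13467) = (1/21)/(14281561/695) + 6197*(-1/13467) = (695/14281561)*(1/21) - 6197/13467 = 695/299912781 - 6197/13467 = -206505571588/448769491303 ≈ -0.46016)
A - N(203) = -206505571588/448769491303 - (6 - 6*203) = -206505571588/448769491303 - (6 - 1218) = -206505571588/448769491303 - 1*(-1212) = -206505571588/448769491303 + 1212 = 543702117887648/448769491303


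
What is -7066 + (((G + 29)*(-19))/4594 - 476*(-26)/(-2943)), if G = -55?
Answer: -47794362437/6760071 ≈ -7070.1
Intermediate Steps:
-7066 + (((G + 29)*(-19))/4594 - 476*(-26)/(-2943)) = -7066 + (((-55 + 29)*(-19))/4594 - 476*(-26)/(-2943)) = -7066 + (-26*(-19)*(1/4594) + 12376*(-1/2943)) = -7066 + (494*(1/4594) - 12376/2943) = -7066 + (247/2297 - 12376/2943) = -7066 - 27700751/6760071 = -47794362437/6760071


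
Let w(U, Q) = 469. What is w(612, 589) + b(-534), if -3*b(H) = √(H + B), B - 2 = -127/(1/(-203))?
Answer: 469 - √25249/3 ≈ 416.03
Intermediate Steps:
B = 25783 (B = 2 - 127/(1/(-203)) = 2 - 127/(-1/203) = 2 - 127*(-203) = 2 + 25781 = 25783)
b(H) = -√(25783 + H)/3 (b(H) = -√(H + 25783)/3 = -√(25783 + H)/3)
w(612, 589) + b(-534) = 469 - √(25783 - 534)/3 = 469 - √25249/3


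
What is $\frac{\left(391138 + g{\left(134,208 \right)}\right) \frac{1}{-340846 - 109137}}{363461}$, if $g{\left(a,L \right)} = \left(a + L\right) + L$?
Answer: $- \frac{391688}{163551271163} \approx -2.3949 \cdot 10^{-6}$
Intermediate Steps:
$g{\left(a,L \right)} = a + 2 L$ ($g{\left(a,L \right)} = \left(L + a\right) + L = a + 2 L$)
$\frac{\left(391138 + g{\left(134,208 \right)}\right) \frac{1}{-340846 - 109137}}{363461} = \frac{\left(391138 + \left(134 + 2 \cdot 208\right)\right) \frac{1}{-340846 - 109137}}{363461} = \frac{391138 + \left(134 + 416\right)}{-449983} \cdot \frac{1}{363461} = \left(391138 + 550\right) \left(- \frac{1}{449983}\right) \frac{1}{363461} = 391688 \left(- \frac{1}{449983}\right) \frac{1}{363461} = \left(- \frac{391688}{449983}\right) \frac{1}{363461} = - \frac{391688}{163551271163}$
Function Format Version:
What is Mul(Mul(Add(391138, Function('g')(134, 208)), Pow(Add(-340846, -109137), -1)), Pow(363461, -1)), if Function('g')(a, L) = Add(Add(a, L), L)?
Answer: Rational(-391688, 163551271163) ≈ -2.3949e-6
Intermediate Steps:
Function('g')(a, L) = Add(a, Mul(2, L)) (Function('g')(a, L) = Add(Add(L, a), L) = Add(a, Mul(2, L)))
Mul(Mul(Add(391138, Function('g')(134, 208)), Pow(Add(-340846, -109137), -1)), Pow(363461, -1)) = Mul(Mul(Add(391138, Add(134, Mul(2, 208))), Pow(Add(-340846, -109137), -1)), Pow(363461, -1)) = Mul(Mul(Add(391138, Add(134, 416)), Pow(-449983, -1)), Rational(1, 363461)) = Mul(Mul(Add(391138, 550), Rational(-1, 449983)), Rational(1, 363461)) = Mul(Mul(391688, Rational(-1, 449983)), Rational(1, 363461)) = Mul(Rational(-391688, 449983), Rational(1, 363461)) = Rational(-391688, 163551271163)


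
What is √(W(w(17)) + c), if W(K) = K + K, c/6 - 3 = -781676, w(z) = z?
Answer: 2*I*√1172501 ≈ 2165.6*I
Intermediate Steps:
c = -4690038 (c = 18 + 6*(-781676) = 18 - 4690056 = -4690038)
W(K) = 2*K
√(W(w(17)) + c) = √(2*17 - 4690038) = √(34 - 4690038) = √(-4690004) = 2*I*√1172501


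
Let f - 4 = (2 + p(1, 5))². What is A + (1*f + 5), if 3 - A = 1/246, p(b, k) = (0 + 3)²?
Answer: 32717/246 ≈ 133.00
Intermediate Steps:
p(b, k) = 9 (p(b, k) = 3² = 9)
A = 737/246 (A = 3 - 1/246 = 737/246 ≈ 2.9959)
f = 125 (f = 4 + (2 + 9)² = 4 + 11² = 4 + 121 = 125)
A + (1*f + 5) = 737/246 + (1*125 + 5) = 737/246 + (125 + 5) = 737/246 + 130 = 32717/246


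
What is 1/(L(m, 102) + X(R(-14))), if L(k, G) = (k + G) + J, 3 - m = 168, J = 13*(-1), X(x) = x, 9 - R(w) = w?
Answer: -1/53 ≈ -0.018868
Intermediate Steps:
R(w) = 9 - w
J = -13
m = -165 (m = 3 - 1*168 = 3 - 168 = -165)
L(k, G) = -13 + G + k (L(k, G) = (k + G) - 13 = (G + k) - 13 = -13 + G + k)
1/(L(m, 102) + X(R(-14))) = 1/((-13 + 102 - 165) + (9 - 1*(-14))) = 1/(-76 + (9 + 14)) = 1/(-76 + 23) = 1/(-53) = -1/53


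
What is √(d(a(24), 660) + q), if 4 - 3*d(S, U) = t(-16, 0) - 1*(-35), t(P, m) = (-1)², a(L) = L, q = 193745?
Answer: √1743609/3 ≈ 440.15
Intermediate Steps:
t(P, m) = 1
d(S, U) = -32/3 (d(S, U) = 4/3 - (1 - 1*(-35))/3 = 4/3 - (1 + 35)/3 = 4/3 - ⅓*36 = 4/3 - 12 = -32/3)
√(d(a(24), 660) + q) = √(-32/3 + 193745) = √(581203/3) = √1743609/3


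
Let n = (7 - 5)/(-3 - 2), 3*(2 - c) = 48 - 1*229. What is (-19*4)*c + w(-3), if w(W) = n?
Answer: -71066/15 ≈ -4737.7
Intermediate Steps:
c = 187/3 (c = 2 - (48 - 1*229)/3 = 2 - (48 - 229)/3 = 2 - 1/3*(-181) = 2 + 181/3 = 187/3 ≈ 62.333)
n = -2/5 (n = 2/(-5) = 2*(-1/5) = -2/5 ≈ -0.40000)
w(W) = -2/5
(-19*4)*c + w(-3) = -19*4*(187/3) - 2/5 = -76*187/3 - 2/5 = -14212/3 - 2/5 = -71066/15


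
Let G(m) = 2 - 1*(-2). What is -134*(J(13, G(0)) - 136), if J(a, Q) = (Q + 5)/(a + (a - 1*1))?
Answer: 454394/25 ≈ 18176.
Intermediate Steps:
G(m) = 4 (G(m) = 2 + 2 = 4)
J(a, Q) = (5 + Q)/(-1 + 2*a) (J(a, Q) = (5 + Q)/(a + (a - 1)) = (5 + Q)/(a + (-1 + a)) = (5 + Q)/(-1 + 2*a))
-134*(J(13, G(0)) - 136) = -134*((5 + 4)/(-1 + 2*13) - 136) = -134*(9/(-1 + 26) - 136) = -134*(9/25 - 136) = -134*(-3391/25) = 454394/25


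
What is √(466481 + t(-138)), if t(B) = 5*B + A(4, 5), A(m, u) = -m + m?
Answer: √465791 ≈ 682.49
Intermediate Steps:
A(m, u) = 0
t(B) = 5*B (t(B) = 5*B + 0 = 5*B)
√(466481 + t(-138)) = √(466481 + 5*(-138)) = √(466481 - 690) = √465791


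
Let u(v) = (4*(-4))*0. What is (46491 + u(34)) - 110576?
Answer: -64085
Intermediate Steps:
u(v) = 0 (u(v) = -16*0 = 0)
(46491 + u(34)) - 110576 = (46491 + 0) - 110576 = 46491 - 110576 = -64085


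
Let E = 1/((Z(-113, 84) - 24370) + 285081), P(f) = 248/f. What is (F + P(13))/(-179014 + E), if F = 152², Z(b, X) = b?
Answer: -6025827600/46650690371 ≈ -0.12917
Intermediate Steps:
F = 23104
E = 1/260598 (E = 1/((-113 - 24370) + 285081) = 1/(-24483 + 285081) = 1/260598 ≈ 3.8373e-6)
(F + P(13))/(-179014 + E) = (23104 + 248/13)/(-179014 + 1/260598) = (23104 + 248*(1/13))/(-46650690371/260598) = (23104 + 248/13)*(-260598/46650690371) = (300600/13)*(-260598/46650690371) = -6025827600/46650690371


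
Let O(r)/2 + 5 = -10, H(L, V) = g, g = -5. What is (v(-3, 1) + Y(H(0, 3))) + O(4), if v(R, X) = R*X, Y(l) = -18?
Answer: -51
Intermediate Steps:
H(L, V) = -5
O(r) = -30 (O(r) = -10 + 2*(-10) = -10 - 20 = -30)
(v(-3, 1) + Y(H(0, 3))) + O(4) = (-3*1 - 18) - 30 = (-3 - 18) - 30 = -21 - 30 = -51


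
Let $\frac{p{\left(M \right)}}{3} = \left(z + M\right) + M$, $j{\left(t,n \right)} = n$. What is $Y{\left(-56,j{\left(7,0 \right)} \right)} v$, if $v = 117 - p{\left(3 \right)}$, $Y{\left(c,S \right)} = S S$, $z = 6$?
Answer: $0$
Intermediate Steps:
$Y{\left(c,S \right)} = S^{2}$
$p{\left(M \right)} = 18 + 6 M$ ($p{\left(M \right)} = 3 \left(\left(6 + M\right) + M\right) = 3 \left(6 + 2 M\right) = 18 + 6 M$)
$v = 81$ ($v = 117 - \left(18 + 6 \cdot 3\right) = 117 - \left(18 + 18\right) = 117 - 36 = 81$)
$Y{\left(-56,j{\left(7,0 \right)} \right)} v = 0^{2} \cdot 81 = 0 \cdot 81 = 0$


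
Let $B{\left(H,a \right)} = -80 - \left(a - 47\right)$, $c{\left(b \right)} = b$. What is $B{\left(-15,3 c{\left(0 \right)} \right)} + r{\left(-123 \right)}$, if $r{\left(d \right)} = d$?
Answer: $-156$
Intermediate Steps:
$B{\left(H,a \right)} = -33 - a$ ($B{\left(H,a \right)} = -80 - \left(a - 47\right) = -80 - \left(-47 + a\right) = -33 - a$)
$B{\left(-15,3 c{\left(0 \right)} \right)} + r{\left(-123 \right)} = \left(-33 - 3 \cdot 0\right) - 123 = \left(-33 - 0\right) - 123 = \left(-33 + 0\right) - 123 = -33 - 123 = -156$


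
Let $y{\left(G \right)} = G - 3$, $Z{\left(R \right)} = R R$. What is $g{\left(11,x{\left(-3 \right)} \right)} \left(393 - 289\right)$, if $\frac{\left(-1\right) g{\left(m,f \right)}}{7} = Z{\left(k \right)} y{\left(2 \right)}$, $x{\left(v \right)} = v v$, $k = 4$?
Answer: $11648$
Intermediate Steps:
$Z{\left(R \right)} = R^{2}$
$x{\left(v \right)} = v^{2}$
$y{\left(G \right)} = -3 + G$ ($y{\left(G \right)} = G - 3 = -3 + G$)
$g{\left(m,f \right)} = 112$ ($g{\left(m,f \right)} = - 7 \cdot 4^{2} \left(-3 + 2\right) = - 7 \cdot 16 \left(-1\right) = \left(-7\right) \left(-16\right) = 112$)
$g{\left(11,x{\left(-3 \right)} \right)} \left(393 - 289\right) = 112 \left(393 - 289\right) = 112 \cdot 104 = 11648$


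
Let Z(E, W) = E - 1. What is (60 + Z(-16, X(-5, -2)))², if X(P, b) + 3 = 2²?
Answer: 1849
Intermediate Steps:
X(P, b) = 1 (X(P, b) = -3 + 2² = -3 + 4 = 1)
Z(E, W) = -1 + E
(60 + Z(-16, X(-5, -2)))² = (60 + (-1 - 16))² = (60 - 17)² = 43² = 1849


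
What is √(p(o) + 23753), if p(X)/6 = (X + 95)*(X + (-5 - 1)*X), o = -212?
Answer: I*√720367 ≈ 848.74*I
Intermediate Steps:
p(X) = -30*X*(95 + X) (p(X) = 6*((X + 95)*(X + (-5 - 1)*X)) = 6*((95 + X)*(X - 6*X)) = 6*((95 + X)*(-5*X)) = 6*(-5*X*(95 + X)) = -30*X*(95 + X))
√(p(o) + 23753) = √(-30*(-212)*(95 - 212) + 23753) = √(-30*(-212)*(-117) + 23753) = √(-744120 + 23753) = √(-720367) = I*√720367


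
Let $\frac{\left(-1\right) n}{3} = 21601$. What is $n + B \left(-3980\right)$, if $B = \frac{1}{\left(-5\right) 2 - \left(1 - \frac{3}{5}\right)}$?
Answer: $- \frac{837464}{13} \approx -64420.0$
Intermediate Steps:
$n = -64803$ ($n = \left(-3\right) 21601 = -64803$)
$B = - \frac{5}{52}$ ($B = \frac{1}{-10 - \frac{2}{5}} = \frac{1}{- \frac{52}{5}} = - \frac{5}{52} \approx -0.096154$)
$n + B \left(-3980\right) = -64803 - - \frac{4975}{13} = -64803 + \frac{4975}{13} = - \frac{837464}{13}$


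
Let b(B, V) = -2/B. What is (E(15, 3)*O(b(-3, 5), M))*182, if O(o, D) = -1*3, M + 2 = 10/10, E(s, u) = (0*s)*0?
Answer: 0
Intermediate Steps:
E(s, u) = 0 (E(s, u) = 0*0 = 0)
M = -1 (M = -2 + 10/10 = -2 + 10*(1/10) = -2 + 1 = -1)
O(o, D) = -3
(E(15, 3)*O(b(-3, 5), M))*182 = (0*(-3))*182 = 0*182 = 0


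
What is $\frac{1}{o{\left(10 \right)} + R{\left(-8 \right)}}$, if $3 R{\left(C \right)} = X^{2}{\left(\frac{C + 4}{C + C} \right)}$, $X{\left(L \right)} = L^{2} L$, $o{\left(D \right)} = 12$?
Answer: $\frac{12288}{147457} \approx 0.083333$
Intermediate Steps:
$X{\left(L \right)} = L^{3}$
$R{\left(C \right)} = \frac{\left(4 + C\right)^{6}}{192 C^{6}}$ ($R{\left(C \right)} = \frac{\left(\left(\frac{C + 4}{C + C}\right)^{3}\right)^{2}}{3} = \frac{\left(\left(\frac{4 + C}{2 C}\right)^{3}\right)^{2}}{3} = \frac{\left(\frac{\left(4 + C\right)^{3}}{8 C^{3}}\right)^{2}}{3} = \frac{\frac{1}{64} \frac{1}{C^{6}} \left(4 + C\right)^{6}}{3} = \frac{\left(4 + C\right)^{6}}{192 C^{6}}$)
$\frac{1}{o{\left(10 \right)} + R{\left(-8 \right)}} = \frac{1}{12 + \frac{\left(4 - 8\right)^{6}}{192 \cdot 262144}} = \frac{1}{12 + \frac{1}{192} \cdot \frac{1}{262144} \left(-4\right)^{6}} = \frac{1}{12 + \frac{1}{192} \cdot \frac{1}{262144} \cdot 4096} = \frac{1}{12 + \frac{1}{12288}} = \frac{1}{\frac{147457}{12288}} = \frac{12288}{147457}$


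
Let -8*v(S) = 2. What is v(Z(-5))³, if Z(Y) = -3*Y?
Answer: -1/64 ≈ -0.015625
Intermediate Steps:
v(S) = -¼ (v(S) = -⅛*2 = -¼)
v(Z(-5))³ = (-¼)³ = -1/64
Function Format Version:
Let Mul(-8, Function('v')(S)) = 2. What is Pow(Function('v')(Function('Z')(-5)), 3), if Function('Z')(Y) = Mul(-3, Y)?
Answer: Rational(-1, 64) ≈ -0.015625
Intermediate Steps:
Function('v')(S) = Rational(-1, 4) (Function('v')(S) = Mul(Rational(-1, 8), 2) = Rational(-1, 4))
Pow(Function('v')(Function('Z')(-5)), 3) = Pow(Rational(-1, 4), 3) = Rational(-1, 64)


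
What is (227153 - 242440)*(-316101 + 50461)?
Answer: 4060838680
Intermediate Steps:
(227153 - 242440)*(-316101 + 50461) = -15287*(-265640) = 4060838680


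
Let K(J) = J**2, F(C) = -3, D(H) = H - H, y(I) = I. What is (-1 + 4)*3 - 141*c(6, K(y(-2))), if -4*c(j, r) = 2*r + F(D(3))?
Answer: 741/4 ≈ 185.25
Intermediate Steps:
D(H) = 0
c(j, r) = 3/4 - r/2 (c(j, r) = -(2*r - 3)/4 = -(-3 + 2*r)/4 = 3/4 - r/2)
(-1 + 4)*3 - 141*c(6, K(y(-2))) = (-1 + 4)*3 - 141*(3/4 - 1/2*(-2)**2) = 3*3 - 141*(3/4 - 1/2*4) = 9 - 141*(3/4 - 2) = 9 - 141*(-5/4) = 9 + 705/4 = 741/4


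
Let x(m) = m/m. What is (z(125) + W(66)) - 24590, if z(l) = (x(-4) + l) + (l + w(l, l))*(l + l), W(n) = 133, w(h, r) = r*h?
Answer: 3913169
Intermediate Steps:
w(h, r) = h*r
x(m) = 1
z(l) = 1 + l + 2*l*(l + l²) (z(l) = (1 + l) + (l + l*l)*(l + l) = (1 + l) + (l + l²)*(2*l) = (1 + l) + 2*l*(l + l²) = 1 + l + 2*l*(l + l²))
(z(125) + W(66)) - 24590 = ((1 + 125 + 2*125² + 2*125³) + 133) - 24590 = ((1 + 125 + 2*15625 + 2*1953125) + 133) - 24590 = ((1 + 125 + 31250 + 3906250) + 133) - 24590 = (3937626 + 133) - 24590 = 3937759 - 24590 = 3913169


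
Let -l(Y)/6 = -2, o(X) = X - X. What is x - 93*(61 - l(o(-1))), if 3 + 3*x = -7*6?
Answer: -4572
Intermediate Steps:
o(X) = 0
l(Y) = 12 (l(Y) = -6*(-2) = 12)
x = -15 (x = -1 + (-7*6)/3 = -1 + (1/3)*(-42) = -1 - 14 = -15)
x - 93*(61 - l(o(-1))) = -15 - 93*(61 - 1*12) = -15 - 93*(61 - 12) = -15 - 93*49 = -15 - 4557 = -4572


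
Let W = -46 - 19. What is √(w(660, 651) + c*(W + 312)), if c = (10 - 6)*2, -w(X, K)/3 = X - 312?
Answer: 2*√233 ≈ 30.529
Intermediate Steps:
w(X, K) = 936 - 3*X (w(X, K) = -3*(X - 312) = -3*(-312 + X) = 936 - 3*X)
W = -65
c = 8 (c = 4*2 = 8)
√(w(660, 651) + c*(W + 312)) = √((936 - 3*660) + 8*(-65 + 312)) = √((936 - 1980) + 8*247) = √(-1044 + 1976) = √932 = 2*√233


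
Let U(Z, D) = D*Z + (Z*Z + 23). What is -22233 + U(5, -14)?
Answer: -22255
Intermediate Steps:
U(Z, D) = 23 + Z² + D*Z (U(Z, D) = D*Z + (Z² + 23) = D*Z + (23 + Z²) = 23 + Z² + D*Z)
-22233 + U(5, -14) = -22233 + (23 + 5² - 14*5) = -22233 + (23 + 25 - 70) = -22233 - 22 = -22255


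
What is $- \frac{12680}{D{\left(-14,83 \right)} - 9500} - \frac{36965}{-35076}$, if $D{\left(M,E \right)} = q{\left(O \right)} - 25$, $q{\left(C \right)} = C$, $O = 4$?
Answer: $\frac{796707445}{333958596} \approx 2.3856$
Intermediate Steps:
$D{\left(M,E \right)} = -21$ ($D{\left(M,E \right)} = 4 - 25 = -21$)
$- \frac{12680}{D{\left(-14,83 \right)} - 9500} - \frac{36965}{-35076} = - \frac{12680}{-21 - 9500} - \frac{36965}{-35076} = - \frac{12680}{-9521} - - \frac{36965}{35076} = \left(-12680\right) \left(- \frac{1}{9521}\right) + \frac{36965}{35076} = \frac{12680}{9521} + \frac{36965}{35076} = \frac{796707445}{333958596}$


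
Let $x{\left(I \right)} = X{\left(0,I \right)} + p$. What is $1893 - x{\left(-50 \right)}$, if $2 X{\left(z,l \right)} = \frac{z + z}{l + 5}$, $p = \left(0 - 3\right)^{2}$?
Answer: $1884$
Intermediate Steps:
$p = 9$ ($p = \left(-3\right)^{2} = 9$)
$X{\left(z,l \right)} = \frac{z}{5 + l}$ ($X{\left(z,l \right)} = \frac{\left(z + z\right) \frac{1}{l + 5}}{2} = \frac{2 z \frac{1}{5 + l}}{2} = \frac{z}{5 + l}$)
$x{\left(I \right)} = 9$ ($x{\left(I \right)} = \frac{0}{5 + I} + 9 = 0 + 9 = 9$)
$1893 - x{\left(-50 \right)} = 1893 - 9 = 1884$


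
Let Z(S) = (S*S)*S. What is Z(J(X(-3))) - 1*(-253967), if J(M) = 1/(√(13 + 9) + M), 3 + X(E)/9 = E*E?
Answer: 1538908781577139/6059483246 - 4385*√22/12118966492 ≈ 2.5397e+5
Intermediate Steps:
X(E) = -27 + 9*E² (X(E) = -27 + 9*(E*E) = -27 + 9*E²)
J(M) = 1/(M + √22) (J(M) = 1/(√22 + M) = 1/(M + √22))
Z(S) = S³ (Z(S) = S²*S = S³)
Z(J(X(-3))) - 1*(-253967) = (1/((-27 + 9*(-3)²) + √22))³ - 1*(-253967) = (1/((-27 + 9*9) + √22))³ + 253967 = (1/((-27 + 81) + √22))³ + 253967 = (1/(54 + √22))³ + 253967 = (54 + √22)⁻³ + 253967 = 253967 + (54 + √22)⁻³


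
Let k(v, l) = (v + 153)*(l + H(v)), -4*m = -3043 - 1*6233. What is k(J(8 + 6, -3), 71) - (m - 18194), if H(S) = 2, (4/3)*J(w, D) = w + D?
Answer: 110585/4 ≈ 27646.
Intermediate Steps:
m = 2319 (m = -(-3043 - 1*6233)/4 = -(-3043 - 6233)/4 = -1/4*(-9276) = 2319)
J(w, D) = 3*D/4 + 3*w/4 (J(w, D) = 3*(w + D)/4 = 3*(D + w)/4 = 3*D/4 + 3*w/4)
k(v, l) = (2 + l)*(153 + v) (k(v, l) = (v + 153)*(l + 2) = (153 + v)*(2 + l) = (2 + l)*(153 + v))
k(J(8 + 6, -3), 71) - (m - 18194) = (306 + 2*((3/4)*(-3) + 3*(8 + 6)/4) + 153*71 + 71*((3/4)*(-3) + 3*(8 + 6)/4)) - (2319 - 18194) = (306 + 2*(-9/4 + (3/4)*14) + 10863 + 71*(-9/4 + (3/4)*14)) - 1*(-15875) = (306 + 2*(-9/4 + 21/2) + 10863 + 71*(-9/4 + 21/2)) + 15875 = (306 + 2*(33/4) + 10863 + 71*(33/4)) + 15875 = (306 + 33/2 + 10863 + 2343/4) + 15875 = 47085/4 + 15875 = 110585/4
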